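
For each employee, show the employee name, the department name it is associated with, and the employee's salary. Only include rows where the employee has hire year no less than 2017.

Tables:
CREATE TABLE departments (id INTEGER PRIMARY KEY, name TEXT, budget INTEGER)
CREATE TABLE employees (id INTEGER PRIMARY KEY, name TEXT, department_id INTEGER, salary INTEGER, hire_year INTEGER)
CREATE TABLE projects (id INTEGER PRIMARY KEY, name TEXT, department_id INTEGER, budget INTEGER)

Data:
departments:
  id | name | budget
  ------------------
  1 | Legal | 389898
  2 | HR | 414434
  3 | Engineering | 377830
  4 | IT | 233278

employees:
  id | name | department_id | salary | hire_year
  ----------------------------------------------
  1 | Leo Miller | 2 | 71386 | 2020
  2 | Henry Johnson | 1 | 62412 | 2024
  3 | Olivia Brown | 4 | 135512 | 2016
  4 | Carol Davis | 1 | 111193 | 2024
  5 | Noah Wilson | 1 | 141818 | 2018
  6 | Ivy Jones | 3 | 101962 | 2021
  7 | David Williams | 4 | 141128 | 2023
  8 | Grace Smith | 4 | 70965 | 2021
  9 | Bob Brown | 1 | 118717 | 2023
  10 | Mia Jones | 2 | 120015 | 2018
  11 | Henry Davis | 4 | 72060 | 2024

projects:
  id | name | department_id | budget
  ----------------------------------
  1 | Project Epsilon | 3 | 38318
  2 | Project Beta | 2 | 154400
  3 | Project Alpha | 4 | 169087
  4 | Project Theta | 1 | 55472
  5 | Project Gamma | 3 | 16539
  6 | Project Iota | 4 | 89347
SELECT c.name, p.name AS department, c.salary FROM employees c JOIN departments p ON c.department_id = p.id WHERE c.hire_year >= 2017

Execution result:
name | department | salary
Leo Miller | HR | 71386
Henry Johnson | Legal | 62412
Carol Davis | Legal | 111193
Noah Wilson | Legal | 141818
Ivy Jones | Engineering | 101962
David Williams | IT | 141128
Grace Smith | IT | 70965
Bob Brown | Legal | 118717
Mia Jones | HR | 120015
Henry Davis | IT | 72060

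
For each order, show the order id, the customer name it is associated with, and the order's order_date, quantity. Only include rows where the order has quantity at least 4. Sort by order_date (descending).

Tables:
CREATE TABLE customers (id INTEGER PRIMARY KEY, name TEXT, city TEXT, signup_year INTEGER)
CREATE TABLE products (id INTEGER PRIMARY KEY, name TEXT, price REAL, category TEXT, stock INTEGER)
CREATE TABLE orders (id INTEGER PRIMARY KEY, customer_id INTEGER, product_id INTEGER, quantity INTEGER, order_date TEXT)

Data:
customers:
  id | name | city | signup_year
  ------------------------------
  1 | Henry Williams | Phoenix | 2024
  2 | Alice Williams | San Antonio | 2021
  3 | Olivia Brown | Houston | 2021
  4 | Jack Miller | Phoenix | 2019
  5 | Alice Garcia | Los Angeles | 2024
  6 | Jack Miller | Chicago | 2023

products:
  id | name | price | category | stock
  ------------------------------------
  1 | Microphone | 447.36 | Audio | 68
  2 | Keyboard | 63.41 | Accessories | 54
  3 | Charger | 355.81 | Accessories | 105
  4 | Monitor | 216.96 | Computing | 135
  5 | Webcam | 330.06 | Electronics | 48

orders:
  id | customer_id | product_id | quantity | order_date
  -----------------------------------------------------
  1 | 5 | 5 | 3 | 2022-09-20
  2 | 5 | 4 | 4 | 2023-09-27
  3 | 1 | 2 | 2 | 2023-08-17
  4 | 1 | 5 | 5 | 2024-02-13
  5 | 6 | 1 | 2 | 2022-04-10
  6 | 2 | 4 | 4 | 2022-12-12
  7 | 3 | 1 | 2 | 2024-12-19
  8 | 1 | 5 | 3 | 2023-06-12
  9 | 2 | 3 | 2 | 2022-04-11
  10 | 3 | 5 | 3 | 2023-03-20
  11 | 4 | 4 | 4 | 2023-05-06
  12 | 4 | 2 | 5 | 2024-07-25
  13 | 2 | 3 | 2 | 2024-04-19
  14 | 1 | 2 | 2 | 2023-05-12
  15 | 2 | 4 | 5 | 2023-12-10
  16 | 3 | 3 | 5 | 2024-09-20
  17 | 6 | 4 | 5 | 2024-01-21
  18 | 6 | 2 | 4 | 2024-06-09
SELECT c.id, p.name AS customer, c.order_date, c.quantity FROM orders c JOIN customers p ON c.customer_id = p.id WHERE c.quantity >= 4 ORDER BY c.order_date DESC

Execution result:
id | customer | order_date | quantity
16 | Olivia Brown | 2024-09-20 | 5
12 | Jack Miller | 2024-07-25 | 5
18 | Jack Miller | 2024-06-09 | 4
4 | Henry Williams | 2024-02-13 | 5
17 | Jack Miller | 2024-01-21 | 5
15 | Alice Williams | 2023-12-10 | 5
2 | Alice Garcia | 2023-09-27 | 4
11 | Jack Miller | 2023-05-06 | 4
6 | Alice Williams | 2022-12-12 | 4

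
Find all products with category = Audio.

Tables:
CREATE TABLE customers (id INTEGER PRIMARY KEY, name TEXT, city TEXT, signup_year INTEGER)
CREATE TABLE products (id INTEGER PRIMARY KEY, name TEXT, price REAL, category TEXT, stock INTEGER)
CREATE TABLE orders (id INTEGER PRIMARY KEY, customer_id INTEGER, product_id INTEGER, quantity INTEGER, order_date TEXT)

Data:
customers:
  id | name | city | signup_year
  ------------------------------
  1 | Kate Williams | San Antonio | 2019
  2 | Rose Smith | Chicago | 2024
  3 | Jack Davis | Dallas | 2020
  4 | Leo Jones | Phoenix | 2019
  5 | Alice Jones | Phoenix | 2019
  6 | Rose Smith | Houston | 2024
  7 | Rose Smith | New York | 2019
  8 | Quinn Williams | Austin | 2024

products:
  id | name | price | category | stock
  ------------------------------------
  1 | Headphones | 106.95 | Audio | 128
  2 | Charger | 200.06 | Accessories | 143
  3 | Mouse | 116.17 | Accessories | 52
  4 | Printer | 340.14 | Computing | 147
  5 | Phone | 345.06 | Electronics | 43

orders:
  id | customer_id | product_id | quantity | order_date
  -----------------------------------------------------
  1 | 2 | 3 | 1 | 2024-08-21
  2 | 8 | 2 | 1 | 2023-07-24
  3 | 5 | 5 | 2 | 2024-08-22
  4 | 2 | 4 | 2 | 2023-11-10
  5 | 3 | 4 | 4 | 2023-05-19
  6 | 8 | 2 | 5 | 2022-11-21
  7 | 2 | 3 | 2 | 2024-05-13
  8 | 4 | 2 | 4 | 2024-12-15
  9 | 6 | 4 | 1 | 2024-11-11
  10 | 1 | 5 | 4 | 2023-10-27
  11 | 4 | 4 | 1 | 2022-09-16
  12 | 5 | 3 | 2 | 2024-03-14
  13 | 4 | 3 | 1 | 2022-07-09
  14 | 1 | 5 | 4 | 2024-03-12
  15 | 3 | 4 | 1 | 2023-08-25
SELECT name, category FROM products WHERE category = 'Audio'

Execution result:
name | category
Headphones | Audio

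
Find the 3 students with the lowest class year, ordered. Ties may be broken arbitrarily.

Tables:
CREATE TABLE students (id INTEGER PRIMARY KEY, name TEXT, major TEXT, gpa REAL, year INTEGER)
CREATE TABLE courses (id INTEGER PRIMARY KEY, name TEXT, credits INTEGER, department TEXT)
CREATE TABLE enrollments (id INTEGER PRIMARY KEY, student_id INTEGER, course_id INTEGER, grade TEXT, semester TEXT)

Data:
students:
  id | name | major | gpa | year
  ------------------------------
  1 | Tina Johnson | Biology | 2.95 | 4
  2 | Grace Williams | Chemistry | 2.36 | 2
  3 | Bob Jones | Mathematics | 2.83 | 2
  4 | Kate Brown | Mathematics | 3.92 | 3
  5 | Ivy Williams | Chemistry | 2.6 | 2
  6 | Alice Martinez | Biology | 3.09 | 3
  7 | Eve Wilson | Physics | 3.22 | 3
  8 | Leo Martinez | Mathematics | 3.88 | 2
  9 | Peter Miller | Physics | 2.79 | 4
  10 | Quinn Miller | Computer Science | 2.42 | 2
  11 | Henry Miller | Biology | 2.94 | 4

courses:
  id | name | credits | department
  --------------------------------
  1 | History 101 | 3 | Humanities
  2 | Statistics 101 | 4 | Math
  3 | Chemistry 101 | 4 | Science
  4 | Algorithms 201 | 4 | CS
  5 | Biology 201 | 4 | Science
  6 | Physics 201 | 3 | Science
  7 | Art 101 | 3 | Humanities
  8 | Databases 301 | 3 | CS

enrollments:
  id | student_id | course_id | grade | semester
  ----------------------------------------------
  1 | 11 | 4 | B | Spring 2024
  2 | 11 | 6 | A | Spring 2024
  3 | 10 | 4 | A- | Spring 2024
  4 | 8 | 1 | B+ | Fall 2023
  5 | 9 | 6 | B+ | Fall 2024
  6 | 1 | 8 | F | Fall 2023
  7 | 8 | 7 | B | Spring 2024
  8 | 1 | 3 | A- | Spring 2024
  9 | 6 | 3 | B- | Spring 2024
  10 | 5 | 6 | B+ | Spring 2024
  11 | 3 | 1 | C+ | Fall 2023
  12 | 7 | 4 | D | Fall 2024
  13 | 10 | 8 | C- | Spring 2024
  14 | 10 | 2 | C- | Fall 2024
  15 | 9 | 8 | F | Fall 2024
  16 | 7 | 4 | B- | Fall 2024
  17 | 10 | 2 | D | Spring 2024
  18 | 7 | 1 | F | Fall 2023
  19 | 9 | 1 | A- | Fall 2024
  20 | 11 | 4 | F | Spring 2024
SELECT name, year FROM students ORDER BY year ASC LIMIT 3

Execution result:
name | year
Grace Williams | 2
Bob Jones | 2
Ivy Williams | 2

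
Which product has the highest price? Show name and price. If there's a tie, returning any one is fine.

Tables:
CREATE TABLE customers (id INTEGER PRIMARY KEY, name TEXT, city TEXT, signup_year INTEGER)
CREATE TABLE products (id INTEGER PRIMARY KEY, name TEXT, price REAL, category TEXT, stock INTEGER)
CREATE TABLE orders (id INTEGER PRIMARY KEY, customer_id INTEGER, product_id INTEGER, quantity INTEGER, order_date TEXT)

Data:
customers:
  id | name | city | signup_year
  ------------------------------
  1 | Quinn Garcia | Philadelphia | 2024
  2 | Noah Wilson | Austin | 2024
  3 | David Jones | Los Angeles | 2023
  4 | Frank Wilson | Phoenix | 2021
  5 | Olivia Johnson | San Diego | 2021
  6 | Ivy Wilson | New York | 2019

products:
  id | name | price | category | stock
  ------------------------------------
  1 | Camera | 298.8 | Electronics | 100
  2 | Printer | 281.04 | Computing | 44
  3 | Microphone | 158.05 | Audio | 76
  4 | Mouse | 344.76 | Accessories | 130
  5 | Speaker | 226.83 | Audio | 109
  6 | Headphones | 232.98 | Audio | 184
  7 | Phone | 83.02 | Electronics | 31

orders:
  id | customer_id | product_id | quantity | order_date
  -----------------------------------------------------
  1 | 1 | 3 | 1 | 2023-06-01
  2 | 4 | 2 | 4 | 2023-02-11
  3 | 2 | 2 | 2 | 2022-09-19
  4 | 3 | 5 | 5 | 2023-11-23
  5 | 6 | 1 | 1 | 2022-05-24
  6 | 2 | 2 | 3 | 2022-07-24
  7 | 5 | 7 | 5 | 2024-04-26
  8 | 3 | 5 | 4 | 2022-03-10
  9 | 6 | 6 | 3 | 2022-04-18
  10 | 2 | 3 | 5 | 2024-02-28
SELECT name, price FROM products ORDER BY price DESC LIMIT 1

Execution result:
name | price
Mouse | 344.76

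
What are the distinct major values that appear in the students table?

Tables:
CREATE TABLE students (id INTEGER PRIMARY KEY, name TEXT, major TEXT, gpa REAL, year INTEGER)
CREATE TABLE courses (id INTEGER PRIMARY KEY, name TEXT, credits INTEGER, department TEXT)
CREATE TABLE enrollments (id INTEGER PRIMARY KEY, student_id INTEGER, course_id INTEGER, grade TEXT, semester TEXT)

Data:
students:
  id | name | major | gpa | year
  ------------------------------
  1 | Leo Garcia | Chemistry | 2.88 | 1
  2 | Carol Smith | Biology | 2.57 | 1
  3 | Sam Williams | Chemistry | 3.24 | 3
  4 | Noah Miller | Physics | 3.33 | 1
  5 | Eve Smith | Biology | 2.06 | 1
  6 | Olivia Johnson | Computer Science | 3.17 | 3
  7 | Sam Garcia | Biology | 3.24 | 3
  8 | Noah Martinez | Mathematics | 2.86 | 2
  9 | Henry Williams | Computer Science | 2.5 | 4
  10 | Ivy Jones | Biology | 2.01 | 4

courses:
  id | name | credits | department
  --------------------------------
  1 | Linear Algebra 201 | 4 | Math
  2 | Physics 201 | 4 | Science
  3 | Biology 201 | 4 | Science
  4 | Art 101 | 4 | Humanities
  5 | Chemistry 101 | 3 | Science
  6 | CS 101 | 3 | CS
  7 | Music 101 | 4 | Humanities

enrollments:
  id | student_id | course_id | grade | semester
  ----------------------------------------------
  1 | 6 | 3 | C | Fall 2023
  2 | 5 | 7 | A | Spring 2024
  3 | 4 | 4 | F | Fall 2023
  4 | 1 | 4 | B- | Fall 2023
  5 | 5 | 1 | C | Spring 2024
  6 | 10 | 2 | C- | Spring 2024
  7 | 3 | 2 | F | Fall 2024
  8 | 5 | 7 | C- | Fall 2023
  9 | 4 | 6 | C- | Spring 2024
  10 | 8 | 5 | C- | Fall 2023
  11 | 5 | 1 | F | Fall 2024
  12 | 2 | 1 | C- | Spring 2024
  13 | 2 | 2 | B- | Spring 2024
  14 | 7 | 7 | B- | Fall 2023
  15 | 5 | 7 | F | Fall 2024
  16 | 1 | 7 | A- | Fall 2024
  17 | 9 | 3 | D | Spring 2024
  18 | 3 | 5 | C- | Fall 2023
SELECT DISTINCT major FROM students

Execution result:
major
Chemistry
Biology
Physics
Computer Science
Mathematics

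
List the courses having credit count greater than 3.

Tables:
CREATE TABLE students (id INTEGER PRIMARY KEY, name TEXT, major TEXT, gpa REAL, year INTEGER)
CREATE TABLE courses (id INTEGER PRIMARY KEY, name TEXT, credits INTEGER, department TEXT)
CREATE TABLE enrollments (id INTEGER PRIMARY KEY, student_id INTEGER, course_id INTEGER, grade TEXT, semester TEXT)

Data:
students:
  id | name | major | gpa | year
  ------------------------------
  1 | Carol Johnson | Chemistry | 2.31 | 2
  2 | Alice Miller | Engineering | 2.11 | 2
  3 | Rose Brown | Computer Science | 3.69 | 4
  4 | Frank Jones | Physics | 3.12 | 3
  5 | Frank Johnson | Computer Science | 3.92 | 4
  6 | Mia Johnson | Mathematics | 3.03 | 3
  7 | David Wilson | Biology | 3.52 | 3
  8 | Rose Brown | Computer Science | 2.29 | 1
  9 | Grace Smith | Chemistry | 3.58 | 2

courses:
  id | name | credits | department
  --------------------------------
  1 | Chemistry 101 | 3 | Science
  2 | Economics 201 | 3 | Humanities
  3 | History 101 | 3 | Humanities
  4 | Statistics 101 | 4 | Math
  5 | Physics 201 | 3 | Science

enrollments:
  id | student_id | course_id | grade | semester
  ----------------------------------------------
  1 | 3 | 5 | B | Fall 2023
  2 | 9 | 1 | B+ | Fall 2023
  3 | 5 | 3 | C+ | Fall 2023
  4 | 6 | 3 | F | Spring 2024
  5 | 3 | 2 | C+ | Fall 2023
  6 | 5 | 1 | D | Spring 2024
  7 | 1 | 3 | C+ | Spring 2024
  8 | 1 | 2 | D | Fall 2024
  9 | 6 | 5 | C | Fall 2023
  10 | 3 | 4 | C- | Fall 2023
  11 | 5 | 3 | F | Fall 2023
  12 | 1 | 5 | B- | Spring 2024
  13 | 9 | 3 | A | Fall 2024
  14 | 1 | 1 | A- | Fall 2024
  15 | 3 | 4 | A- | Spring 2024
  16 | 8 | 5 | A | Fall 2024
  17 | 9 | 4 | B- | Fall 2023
SELECT name, credits FROM courses WHERE credits > 3

Execution result:
name | credits
Statistics 101 | 4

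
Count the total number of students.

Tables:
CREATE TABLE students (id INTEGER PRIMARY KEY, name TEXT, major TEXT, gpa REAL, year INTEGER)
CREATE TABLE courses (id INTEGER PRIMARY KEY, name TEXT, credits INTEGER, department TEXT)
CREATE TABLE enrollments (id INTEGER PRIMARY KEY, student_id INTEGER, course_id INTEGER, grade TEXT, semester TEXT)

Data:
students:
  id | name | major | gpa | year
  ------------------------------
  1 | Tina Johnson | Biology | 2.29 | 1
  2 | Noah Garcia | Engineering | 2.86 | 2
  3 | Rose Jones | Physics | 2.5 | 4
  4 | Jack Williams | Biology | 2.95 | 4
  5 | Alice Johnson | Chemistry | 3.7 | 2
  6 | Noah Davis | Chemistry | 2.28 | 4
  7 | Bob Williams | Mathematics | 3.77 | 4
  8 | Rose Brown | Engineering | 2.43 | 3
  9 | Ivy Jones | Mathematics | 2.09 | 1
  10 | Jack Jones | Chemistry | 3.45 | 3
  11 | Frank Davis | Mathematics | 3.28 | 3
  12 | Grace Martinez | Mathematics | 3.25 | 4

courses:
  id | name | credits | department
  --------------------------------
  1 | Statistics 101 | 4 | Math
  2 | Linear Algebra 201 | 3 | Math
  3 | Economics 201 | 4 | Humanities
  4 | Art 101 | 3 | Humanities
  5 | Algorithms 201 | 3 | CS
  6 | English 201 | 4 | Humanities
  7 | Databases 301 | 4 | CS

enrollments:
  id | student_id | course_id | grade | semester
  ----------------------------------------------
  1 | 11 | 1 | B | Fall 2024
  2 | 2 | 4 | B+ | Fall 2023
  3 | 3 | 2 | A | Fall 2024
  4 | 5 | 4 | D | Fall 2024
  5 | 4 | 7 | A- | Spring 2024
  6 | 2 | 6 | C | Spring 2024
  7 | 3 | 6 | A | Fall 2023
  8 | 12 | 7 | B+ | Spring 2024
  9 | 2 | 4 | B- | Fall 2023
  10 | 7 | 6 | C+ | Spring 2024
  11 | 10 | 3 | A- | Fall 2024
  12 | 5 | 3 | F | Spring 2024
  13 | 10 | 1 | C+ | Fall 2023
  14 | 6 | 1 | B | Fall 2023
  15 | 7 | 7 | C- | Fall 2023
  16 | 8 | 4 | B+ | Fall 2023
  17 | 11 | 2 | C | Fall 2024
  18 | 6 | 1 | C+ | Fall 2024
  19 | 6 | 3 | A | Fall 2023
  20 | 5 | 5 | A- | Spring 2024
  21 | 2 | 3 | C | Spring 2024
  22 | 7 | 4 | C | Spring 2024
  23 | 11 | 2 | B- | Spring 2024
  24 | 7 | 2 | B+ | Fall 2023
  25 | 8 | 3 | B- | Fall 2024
SELECT COUNT(*) FROM students

Execution result:
12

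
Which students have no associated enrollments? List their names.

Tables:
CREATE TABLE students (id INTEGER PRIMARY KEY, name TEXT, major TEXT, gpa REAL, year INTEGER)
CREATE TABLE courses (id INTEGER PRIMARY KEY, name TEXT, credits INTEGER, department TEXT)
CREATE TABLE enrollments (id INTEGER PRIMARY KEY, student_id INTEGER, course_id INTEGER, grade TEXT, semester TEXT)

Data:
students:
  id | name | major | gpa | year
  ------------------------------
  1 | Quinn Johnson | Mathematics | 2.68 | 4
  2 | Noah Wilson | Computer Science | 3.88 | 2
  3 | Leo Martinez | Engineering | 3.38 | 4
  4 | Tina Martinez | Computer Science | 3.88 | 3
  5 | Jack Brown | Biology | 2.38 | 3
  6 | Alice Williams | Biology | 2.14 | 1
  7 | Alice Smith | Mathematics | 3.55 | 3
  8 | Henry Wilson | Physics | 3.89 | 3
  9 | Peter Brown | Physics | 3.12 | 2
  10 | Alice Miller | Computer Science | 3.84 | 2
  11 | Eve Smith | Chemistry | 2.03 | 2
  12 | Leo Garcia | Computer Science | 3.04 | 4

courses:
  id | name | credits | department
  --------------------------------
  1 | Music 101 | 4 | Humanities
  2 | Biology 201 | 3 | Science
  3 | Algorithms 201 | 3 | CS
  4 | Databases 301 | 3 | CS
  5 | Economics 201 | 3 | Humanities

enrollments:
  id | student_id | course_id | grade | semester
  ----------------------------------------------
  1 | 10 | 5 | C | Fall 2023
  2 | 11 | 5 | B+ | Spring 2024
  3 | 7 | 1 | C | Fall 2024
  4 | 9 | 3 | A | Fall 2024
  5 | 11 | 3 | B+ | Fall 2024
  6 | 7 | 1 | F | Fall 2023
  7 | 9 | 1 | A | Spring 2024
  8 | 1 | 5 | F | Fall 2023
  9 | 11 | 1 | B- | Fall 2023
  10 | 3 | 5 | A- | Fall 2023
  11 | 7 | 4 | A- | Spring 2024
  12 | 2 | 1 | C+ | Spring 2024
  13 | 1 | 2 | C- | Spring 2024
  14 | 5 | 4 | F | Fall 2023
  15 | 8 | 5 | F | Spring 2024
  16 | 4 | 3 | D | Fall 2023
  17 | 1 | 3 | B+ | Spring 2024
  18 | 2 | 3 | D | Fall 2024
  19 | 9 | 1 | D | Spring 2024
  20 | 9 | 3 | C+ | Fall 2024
SELECT p.name FROM students p LEFT JOIN enrollments c ON c.student_id = p.id WHERE c.id IS NULL

Execution result:
name
Alice Williams
Leo Garcia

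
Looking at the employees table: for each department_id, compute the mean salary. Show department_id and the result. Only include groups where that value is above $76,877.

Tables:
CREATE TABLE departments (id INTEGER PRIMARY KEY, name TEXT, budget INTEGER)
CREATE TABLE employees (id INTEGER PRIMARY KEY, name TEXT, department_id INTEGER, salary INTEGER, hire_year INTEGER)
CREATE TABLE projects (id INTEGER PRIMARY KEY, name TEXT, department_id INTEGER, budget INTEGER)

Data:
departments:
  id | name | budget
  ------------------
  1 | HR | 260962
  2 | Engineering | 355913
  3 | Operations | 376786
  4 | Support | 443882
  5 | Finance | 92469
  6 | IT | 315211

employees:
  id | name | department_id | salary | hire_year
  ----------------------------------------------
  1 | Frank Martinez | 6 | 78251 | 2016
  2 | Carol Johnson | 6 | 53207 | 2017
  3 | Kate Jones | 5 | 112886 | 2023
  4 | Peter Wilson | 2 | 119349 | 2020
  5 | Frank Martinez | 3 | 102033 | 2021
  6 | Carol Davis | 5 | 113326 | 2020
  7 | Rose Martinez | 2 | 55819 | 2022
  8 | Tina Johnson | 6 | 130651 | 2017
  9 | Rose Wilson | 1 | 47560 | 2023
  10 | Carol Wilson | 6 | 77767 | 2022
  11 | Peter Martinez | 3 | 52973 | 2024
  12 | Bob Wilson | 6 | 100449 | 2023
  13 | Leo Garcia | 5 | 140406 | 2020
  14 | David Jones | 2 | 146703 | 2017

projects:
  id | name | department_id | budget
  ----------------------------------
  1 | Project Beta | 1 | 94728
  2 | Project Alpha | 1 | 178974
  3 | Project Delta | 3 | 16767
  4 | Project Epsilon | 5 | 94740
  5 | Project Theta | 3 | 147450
SELECT department_id, AVG(salary) AS avg_salary FROM employees GROUP BY department_id HAVING AVG(salary) > 76877

Execution result:
department_id | avg_salary
2 | 107290.33
3 | 77503.00
5 | 122206.00
6 | 88065.00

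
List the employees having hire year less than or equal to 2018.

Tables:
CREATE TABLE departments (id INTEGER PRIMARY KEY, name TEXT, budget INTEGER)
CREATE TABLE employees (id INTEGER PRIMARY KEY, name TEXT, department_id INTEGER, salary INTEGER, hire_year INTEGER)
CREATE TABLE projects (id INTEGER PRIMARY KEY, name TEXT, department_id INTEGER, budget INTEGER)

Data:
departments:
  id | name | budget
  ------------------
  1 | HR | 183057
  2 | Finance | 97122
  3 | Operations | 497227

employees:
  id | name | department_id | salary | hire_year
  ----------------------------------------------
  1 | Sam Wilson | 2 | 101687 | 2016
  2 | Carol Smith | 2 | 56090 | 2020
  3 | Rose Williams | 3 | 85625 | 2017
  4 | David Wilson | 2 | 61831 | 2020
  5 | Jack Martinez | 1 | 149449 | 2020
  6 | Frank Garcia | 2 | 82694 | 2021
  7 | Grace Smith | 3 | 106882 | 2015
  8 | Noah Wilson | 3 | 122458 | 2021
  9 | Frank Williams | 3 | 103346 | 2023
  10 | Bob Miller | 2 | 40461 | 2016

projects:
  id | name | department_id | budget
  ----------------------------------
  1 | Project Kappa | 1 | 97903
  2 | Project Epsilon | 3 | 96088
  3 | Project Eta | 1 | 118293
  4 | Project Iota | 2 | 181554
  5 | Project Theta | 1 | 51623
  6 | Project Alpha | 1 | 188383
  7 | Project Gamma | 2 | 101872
SELECT name, hire_year FROM employees WHERE hire_year <= 2018

Execution result:
name | hire_year
Sam Wilson | 2016
Rose Williams | 2017
Grace Smith | 2015
Bob Miller | 2016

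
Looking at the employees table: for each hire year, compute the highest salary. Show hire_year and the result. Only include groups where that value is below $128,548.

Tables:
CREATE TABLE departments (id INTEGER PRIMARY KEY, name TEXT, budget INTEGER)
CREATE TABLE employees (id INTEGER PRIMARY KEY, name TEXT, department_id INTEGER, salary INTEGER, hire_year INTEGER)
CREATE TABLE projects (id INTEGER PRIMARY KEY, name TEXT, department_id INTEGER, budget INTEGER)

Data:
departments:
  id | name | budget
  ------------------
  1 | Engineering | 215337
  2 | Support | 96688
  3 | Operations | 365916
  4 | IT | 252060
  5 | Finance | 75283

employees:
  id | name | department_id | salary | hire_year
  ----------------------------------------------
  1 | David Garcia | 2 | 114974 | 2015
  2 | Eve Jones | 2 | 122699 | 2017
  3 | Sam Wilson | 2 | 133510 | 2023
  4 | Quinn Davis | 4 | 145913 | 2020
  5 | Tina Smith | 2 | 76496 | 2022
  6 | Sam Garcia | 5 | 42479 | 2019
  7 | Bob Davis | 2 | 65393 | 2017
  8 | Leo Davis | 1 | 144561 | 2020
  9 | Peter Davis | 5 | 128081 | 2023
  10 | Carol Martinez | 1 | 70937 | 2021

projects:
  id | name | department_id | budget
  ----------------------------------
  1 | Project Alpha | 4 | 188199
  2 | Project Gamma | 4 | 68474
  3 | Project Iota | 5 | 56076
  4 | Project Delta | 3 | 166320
SELECT hire_year, MAX(salary) AS max_salary FROM employees GROUP BY hire_year HAVING MAX(salary) < 128548

Execution result:
hire_year | max_salary
2015 | 114974
2017 | 122699
2019 | 42479
2021 | 70937
2022 | 76496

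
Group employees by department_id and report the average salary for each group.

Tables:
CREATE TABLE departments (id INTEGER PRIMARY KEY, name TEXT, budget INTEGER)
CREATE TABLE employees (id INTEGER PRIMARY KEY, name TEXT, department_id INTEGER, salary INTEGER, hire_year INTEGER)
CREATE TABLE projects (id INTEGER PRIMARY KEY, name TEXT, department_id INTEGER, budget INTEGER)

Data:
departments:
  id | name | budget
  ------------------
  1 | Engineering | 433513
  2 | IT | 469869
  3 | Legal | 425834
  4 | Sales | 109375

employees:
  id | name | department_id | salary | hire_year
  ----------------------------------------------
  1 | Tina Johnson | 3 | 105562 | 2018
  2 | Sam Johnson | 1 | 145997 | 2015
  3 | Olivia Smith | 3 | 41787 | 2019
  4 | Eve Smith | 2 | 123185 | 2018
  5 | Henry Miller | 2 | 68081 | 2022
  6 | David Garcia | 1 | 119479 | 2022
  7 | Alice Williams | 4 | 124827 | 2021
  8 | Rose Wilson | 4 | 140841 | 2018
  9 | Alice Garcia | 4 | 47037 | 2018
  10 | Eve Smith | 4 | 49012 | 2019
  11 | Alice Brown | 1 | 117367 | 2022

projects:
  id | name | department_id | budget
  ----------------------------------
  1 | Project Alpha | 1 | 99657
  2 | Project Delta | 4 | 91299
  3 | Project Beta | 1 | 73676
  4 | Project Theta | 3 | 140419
SELECT department_id, AVG(salary) AS avg_salary FROM employees GROUP BY department_id

Execution result:
department_id | avg_salary
1 | 127614.33
2 | 95633.00
3 | 73674.50
4 | 90429.25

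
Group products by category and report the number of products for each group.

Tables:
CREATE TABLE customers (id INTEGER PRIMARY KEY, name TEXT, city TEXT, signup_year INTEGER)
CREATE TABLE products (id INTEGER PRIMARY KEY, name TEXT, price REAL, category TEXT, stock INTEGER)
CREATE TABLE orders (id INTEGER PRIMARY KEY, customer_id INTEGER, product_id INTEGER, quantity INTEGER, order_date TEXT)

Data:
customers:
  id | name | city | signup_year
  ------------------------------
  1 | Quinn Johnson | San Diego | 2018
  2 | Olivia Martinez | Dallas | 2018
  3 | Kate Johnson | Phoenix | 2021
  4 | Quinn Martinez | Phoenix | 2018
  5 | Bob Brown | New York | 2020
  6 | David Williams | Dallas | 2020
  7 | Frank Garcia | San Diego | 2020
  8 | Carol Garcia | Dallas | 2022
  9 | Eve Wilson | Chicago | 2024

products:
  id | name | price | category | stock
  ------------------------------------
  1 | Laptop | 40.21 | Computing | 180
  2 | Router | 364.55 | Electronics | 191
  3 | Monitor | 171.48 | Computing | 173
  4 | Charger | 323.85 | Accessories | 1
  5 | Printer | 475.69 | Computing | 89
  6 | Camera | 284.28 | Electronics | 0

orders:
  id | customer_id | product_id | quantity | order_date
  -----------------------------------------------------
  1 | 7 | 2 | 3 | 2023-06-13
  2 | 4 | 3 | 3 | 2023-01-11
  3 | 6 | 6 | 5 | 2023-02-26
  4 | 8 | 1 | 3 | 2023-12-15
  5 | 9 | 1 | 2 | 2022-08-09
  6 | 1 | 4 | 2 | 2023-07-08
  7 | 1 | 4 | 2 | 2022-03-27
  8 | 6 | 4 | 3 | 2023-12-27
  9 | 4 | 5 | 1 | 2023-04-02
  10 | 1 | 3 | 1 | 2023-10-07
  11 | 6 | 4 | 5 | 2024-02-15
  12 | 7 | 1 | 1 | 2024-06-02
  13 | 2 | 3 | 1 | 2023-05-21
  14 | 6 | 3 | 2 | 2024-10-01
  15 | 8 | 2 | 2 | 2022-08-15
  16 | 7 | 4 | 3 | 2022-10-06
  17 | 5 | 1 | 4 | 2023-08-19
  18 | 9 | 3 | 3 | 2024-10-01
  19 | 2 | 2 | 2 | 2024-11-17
SELECT category, COUNT(*) AS n FROM products GROUP BY category

Execution result:
category | n
Accessories | 1
Computing | 3
Electronics | 2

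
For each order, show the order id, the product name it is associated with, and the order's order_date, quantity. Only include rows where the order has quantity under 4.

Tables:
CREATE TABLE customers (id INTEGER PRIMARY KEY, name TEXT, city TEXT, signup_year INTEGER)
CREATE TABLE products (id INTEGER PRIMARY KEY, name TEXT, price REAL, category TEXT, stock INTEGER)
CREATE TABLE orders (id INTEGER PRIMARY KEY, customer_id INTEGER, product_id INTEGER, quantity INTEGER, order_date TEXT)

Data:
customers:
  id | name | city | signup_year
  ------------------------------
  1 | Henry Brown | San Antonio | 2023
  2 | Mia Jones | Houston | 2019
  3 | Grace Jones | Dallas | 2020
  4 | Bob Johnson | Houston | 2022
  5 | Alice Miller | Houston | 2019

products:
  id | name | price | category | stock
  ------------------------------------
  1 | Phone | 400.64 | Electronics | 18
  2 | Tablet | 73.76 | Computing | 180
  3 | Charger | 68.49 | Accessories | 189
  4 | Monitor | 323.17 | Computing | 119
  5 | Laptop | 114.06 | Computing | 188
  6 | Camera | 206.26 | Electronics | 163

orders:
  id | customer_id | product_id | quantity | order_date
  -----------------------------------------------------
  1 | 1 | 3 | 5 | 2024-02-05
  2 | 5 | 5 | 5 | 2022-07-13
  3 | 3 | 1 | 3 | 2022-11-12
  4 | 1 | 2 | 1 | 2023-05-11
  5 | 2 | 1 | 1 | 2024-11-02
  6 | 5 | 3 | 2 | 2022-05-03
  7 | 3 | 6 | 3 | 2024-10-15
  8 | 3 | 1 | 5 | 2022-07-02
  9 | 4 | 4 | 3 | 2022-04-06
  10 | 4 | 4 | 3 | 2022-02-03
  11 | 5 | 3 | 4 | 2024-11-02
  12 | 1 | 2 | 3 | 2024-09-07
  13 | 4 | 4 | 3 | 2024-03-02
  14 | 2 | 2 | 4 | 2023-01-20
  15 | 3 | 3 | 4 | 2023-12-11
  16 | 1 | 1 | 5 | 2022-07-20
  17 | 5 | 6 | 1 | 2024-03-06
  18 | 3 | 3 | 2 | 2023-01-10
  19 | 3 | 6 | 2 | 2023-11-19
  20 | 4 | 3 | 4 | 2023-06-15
SELECT c.id, p.name AS product, c.order_date, c.quantity FROM orders c JOIN products p ON c.product_id = p.id WHERE c.quantity < 4

Execution result:
id | product | order_date | quantity
3 | Phone | 2022-11-12 | 3
4 | Tablet | 2023-05-11 | 1
5 | Phone | 2024-11-02 | 1
6 | Charger | 2022-05-03 | 2
7 | Camera | 2024-10-15 | 3
9 | Monitor | 2022-04-06 | 3
10 | Monitor | 2022-02-03 | 3
12 | Tablet | 2024-09-07 | 3
13 | Monitor | 2024-03-02 | 3
17 | Camera | 2024-03-06 | 1
18 | Charger | 2023-01-10 | 2
19 | Camera | 2023-11-19 | 2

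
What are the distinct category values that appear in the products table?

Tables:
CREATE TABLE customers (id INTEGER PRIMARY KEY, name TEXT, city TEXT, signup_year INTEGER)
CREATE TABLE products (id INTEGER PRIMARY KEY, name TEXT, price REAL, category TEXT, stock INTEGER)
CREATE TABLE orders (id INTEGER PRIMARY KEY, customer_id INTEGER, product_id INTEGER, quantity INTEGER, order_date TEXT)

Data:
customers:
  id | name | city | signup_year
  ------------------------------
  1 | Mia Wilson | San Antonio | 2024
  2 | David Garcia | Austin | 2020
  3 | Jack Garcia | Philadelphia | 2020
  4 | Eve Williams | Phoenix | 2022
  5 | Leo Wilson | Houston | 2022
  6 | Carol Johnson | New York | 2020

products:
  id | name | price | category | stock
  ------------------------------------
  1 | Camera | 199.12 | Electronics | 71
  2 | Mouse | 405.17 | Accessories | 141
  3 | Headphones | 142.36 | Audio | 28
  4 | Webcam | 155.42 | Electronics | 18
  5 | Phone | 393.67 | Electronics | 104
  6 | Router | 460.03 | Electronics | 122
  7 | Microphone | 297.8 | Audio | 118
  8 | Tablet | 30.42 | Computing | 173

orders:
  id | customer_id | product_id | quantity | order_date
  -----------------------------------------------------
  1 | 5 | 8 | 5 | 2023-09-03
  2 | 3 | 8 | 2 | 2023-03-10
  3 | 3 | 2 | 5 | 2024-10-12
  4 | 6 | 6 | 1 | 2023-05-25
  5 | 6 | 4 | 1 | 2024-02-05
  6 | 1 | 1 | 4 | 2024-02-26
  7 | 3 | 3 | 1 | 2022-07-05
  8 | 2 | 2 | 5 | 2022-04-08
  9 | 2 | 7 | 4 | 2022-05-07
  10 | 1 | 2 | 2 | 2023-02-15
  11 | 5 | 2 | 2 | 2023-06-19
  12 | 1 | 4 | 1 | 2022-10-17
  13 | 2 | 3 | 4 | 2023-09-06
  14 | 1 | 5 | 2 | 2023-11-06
SELECT DISTINCT category FROM products

Execution result:
category
Electronics
Accessories
Audio
Computing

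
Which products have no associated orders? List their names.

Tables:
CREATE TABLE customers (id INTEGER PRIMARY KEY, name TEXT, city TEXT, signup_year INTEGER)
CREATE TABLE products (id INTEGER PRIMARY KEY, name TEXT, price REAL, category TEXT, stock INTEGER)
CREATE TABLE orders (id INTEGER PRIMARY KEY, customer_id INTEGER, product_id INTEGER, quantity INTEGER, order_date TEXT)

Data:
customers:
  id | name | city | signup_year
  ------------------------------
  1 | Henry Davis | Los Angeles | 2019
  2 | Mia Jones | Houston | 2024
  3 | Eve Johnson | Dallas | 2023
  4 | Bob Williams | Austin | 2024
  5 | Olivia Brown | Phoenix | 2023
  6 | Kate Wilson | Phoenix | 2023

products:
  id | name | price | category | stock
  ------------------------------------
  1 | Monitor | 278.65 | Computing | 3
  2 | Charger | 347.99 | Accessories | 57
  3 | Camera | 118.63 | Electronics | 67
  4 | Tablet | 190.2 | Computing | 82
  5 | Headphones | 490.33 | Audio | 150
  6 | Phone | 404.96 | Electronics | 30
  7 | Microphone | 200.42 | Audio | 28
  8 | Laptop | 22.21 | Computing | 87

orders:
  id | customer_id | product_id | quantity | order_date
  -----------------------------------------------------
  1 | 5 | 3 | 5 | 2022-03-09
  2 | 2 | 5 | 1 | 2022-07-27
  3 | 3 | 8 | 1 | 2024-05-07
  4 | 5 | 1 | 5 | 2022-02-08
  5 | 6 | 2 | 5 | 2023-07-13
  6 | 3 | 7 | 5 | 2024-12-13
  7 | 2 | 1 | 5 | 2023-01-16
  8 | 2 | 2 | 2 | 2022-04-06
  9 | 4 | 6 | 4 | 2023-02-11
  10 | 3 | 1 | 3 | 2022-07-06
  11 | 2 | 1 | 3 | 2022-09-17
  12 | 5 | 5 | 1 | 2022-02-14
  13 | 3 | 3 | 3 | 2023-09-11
SELECT p.name FROM products p LEFT JOIN orders c ON c.product_id = p.id WHERE c.id IS NULL

Execution result:
Tablet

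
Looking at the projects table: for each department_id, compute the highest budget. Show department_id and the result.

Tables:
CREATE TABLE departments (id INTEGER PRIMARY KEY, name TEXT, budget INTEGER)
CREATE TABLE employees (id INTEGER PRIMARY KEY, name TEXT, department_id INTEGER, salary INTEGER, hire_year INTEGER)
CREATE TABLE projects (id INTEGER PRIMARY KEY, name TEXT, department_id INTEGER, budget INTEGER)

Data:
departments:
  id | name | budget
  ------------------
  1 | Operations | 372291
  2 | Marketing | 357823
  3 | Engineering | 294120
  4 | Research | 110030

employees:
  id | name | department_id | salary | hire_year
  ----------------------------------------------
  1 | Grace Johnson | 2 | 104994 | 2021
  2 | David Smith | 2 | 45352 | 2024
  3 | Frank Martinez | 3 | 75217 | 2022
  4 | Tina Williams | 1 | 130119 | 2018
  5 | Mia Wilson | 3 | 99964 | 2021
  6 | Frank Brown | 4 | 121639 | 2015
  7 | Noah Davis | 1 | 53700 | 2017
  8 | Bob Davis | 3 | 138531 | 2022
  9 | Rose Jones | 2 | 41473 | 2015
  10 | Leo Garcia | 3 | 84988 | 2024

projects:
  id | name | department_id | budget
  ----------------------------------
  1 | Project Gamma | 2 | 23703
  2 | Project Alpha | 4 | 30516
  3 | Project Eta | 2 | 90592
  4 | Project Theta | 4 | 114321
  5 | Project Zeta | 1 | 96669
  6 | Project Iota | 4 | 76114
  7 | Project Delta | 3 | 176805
SELECT department_id, MAX(budget) AS max_budget FROM projects GROUP BY department_id

Execution result:
department_id | max_budget
1 | 96669
2 | 90592
3 | 176805
4 | 114321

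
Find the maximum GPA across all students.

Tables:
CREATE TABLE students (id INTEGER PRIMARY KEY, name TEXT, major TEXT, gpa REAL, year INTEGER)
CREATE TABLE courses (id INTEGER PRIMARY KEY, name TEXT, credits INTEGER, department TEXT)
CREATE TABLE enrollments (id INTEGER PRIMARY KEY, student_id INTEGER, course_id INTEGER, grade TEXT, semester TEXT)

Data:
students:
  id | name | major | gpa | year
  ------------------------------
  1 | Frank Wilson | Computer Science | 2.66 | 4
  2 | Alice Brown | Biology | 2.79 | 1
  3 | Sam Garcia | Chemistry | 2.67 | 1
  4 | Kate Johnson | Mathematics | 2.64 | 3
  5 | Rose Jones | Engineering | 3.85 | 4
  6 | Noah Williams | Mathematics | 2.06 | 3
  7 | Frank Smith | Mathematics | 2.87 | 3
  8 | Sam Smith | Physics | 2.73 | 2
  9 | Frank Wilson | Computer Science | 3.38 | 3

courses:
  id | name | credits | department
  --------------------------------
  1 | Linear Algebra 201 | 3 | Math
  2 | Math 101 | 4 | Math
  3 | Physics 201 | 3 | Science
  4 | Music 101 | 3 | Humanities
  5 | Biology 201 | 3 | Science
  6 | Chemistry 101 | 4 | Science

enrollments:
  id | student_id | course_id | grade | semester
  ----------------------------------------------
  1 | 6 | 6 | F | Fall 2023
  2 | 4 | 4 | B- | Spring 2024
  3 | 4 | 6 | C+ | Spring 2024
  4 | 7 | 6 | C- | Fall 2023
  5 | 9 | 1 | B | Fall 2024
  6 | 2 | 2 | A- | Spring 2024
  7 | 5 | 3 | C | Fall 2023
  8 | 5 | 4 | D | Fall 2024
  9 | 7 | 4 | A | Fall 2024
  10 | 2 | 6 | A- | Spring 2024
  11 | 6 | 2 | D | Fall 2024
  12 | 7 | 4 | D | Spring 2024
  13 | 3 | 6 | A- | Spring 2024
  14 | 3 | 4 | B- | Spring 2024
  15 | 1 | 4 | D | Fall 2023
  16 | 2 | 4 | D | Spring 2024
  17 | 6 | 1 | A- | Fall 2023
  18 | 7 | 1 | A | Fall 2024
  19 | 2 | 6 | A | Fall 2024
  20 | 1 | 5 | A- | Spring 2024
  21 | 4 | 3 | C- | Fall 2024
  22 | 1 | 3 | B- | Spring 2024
SELECT MAX(gpa) FROM students

Execution result:
3.85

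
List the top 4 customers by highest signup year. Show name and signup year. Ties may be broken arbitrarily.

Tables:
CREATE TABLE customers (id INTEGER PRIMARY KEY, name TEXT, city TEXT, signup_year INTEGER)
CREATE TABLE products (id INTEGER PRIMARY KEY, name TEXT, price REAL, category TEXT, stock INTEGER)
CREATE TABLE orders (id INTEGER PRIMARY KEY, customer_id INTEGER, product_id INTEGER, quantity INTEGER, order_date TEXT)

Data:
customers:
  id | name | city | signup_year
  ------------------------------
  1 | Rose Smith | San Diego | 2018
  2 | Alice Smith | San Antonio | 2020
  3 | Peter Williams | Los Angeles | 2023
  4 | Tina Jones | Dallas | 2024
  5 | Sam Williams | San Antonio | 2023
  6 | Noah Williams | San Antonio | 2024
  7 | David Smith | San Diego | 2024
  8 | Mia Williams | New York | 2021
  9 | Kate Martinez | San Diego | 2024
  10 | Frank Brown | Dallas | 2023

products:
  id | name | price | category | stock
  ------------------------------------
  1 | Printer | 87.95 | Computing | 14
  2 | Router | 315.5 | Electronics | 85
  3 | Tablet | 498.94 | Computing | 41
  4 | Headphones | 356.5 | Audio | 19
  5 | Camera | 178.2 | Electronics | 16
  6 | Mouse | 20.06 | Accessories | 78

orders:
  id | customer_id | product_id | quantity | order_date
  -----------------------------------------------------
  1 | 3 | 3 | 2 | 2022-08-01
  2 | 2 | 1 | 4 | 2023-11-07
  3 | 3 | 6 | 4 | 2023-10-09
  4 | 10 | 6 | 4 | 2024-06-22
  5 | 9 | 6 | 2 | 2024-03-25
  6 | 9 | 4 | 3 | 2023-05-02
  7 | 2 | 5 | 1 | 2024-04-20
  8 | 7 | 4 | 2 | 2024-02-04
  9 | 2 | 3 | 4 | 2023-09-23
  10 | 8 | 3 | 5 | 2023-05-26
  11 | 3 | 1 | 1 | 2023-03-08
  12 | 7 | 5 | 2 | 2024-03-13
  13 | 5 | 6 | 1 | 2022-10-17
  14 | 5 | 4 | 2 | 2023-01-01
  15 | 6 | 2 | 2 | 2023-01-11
SELECT name, signup_year FROM customers ORDER BY signup_year DESC LIMIT 4

Execution result:
name | signup_year
Tina Jones | 2024
Noah Williams | 2024
David Smith | 2024
Kate Martinez | 2024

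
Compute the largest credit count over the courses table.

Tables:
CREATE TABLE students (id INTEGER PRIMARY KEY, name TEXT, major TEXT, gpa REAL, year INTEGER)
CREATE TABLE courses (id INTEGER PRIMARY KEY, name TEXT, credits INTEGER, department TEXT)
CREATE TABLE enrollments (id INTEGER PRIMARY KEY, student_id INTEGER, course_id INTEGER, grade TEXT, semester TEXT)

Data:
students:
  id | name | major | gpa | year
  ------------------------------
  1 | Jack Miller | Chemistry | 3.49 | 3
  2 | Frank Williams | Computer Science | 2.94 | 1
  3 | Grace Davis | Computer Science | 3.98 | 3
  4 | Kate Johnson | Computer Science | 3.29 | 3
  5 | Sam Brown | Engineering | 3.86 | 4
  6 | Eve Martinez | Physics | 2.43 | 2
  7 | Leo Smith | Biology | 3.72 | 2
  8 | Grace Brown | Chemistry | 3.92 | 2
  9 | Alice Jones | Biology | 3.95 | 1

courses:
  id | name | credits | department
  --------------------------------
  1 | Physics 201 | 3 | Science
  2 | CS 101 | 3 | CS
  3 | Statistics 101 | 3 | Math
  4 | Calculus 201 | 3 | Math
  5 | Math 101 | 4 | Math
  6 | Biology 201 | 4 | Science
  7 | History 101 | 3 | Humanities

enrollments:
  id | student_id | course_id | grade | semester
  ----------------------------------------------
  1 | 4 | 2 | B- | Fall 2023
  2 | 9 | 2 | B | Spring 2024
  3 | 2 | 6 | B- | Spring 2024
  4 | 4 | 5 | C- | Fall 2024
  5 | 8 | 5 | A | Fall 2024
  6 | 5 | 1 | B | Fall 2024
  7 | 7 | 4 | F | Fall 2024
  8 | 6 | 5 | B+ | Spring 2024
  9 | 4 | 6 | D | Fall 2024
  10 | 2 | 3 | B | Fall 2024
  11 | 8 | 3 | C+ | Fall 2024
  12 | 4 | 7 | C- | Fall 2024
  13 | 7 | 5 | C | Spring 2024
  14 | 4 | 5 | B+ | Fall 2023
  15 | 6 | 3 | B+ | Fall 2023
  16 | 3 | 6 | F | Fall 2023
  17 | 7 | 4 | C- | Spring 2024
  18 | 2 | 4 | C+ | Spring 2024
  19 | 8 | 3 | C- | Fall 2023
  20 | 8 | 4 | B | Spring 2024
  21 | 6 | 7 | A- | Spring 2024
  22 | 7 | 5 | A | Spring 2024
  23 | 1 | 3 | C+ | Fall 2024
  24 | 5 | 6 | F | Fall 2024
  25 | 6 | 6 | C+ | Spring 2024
SELECT MAX(credits) FROM courses

Execution result:
4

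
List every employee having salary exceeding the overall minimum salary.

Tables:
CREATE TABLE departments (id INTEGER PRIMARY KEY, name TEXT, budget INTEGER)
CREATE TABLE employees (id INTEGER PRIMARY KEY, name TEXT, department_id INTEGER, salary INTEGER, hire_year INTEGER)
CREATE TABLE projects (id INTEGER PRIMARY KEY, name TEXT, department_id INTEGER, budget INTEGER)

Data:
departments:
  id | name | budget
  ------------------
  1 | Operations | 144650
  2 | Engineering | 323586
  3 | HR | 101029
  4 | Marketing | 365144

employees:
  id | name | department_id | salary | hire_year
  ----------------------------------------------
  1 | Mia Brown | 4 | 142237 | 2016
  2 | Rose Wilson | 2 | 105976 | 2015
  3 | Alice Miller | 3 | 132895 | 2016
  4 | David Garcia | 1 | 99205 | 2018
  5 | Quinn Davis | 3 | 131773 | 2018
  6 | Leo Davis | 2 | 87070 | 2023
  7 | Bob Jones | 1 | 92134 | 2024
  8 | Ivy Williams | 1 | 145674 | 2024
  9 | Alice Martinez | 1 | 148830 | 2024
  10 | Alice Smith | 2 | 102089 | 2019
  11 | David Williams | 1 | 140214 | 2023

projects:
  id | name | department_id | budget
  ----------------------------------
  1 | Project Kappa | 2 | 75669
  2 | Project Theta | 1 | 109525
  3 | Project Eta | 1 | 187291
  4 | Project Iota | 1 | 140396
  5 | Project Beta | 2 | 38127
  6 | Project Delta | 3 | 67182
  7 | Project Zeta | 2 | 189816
SELECT name, salary FROM employees WHERE salary > (SELECT MIN(salary) FROM employees)

Execution result:
name | salary
Mia Brown | 142237
Rose Wilson | 105976
Alice Miller | 132895
David Garcia | 99205
Quinn Davis | 131773
Bob Jones | 92134
Ivy Williams | 145674
Alice Martinez | 148830
Alice Smith | 102089
David Williams | 140214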